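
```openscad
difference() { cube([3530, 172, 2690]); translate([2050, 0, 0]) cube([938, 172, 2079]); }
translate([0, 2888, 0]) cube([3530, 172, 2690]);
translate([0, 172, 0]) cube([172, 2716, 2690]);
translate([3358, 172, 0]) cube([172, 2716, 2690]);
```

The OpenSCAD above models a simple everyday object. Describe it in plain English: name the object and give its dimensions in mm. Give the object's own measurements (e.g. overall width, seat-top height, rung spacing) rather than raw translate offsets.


A single room: four walls, each 2690 mm tall and 172 mm thick, enclosing an outside footprint 3530×3060 mm (x × y), no floor or roof. The front and back walls (−y and +y sides) run the full x-width; the side walls fit between their inner faces. A door opening 938 mm wide and 2079 mm tall is cut through the front wall from the floor up, its −x edge 2050 mm from the wall's −x end.


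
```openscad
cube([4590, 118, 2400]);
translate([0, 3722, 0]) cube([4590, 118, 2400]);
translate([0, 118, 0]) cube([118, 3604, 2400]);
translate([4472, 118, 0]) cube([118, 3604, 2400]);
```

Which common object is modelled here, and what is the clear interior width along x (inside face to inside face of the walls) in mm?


A house (or room) frame. The interior width is 4354 mm.

Four 2400 mm walls enclosing a rectangle with no floor or roof — a room or house frame. Outside width is 4590 mm and wall thickness is 118 mm, so the interior width is 4590 − 2 × 118 = 4354 mm.


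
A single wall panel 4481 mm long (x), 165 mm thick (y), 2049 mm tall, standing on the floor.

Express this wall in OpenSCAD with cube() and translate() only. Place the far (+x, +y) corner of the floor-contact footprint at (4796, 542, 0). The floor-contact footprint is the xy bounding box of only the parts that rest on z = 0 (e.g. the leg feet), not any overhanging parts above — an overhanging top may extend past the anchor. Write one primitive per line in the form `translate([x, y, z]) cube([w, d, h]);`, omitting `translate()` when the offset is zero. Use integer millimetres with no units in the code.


translate([315, 377, 0]) cube([4481, 165, 2049]);


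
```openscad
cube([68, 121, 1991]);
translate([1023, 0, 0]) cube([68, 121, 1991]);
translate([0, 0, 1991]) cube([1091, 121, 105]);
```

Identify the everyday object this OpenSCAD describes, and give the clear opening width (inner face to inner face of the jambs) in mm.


A door frame. The clear opening width is 955 mm.

Two 1991 mm tall posts with a header on top — a door frame. The left jamb is 68 mm wide at x = 0; the right jamb starts at x = 1023. The clear opening is 1023 − 68 = 955 mm.


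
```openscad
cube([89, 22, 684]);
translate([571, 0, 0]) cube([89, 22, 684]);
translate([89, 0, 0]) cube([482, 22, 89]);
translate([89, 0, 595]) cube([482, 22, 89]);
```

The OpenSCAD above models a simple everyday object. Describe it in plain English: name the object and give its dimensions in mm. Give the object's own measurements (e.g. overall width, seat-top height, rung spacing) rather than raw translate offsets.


A rectangular picture frame lying in the x–z plane (depth along y). The opening is 482 mm wide (x) by 506 mm tall (z), surrounded by a border 89 mm wide on all four sides. The frame is 22 mm deep and is made of two full-height vertical stiles with two horizontal rails fitted between them.


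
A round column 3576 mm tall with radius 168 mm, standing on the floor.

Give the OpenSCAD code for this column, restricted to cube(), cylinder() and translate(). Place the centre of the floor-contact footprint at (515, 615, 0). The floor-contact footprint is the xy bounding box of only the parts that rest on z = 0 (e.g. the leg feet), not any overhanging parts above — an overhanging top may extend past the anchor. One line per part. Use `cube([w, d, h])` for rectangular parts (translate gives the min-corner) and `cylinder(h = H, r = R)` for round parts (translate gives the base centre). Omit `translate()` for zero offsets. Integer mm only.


translate([515, 615, 0]) cylinder(h = 3576, r = 168);


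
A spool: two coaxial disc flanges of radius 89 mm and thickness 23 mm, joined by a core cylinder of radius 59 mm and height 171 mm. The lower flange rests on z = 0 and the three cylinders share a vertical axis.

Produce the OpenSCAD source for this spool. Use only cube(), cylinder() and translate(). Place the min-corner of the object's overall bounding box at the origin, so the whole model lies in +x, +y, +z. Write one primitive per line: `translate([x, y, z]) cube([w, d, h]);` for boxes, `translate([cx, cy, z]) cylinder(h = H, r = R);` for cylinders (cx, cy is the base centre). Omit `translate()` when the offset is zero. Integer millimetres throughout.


translate([89, 89, 0]) cylinder(h = 23, r = 89);
translate([89, 89, 23]) cylinder(h = 171, r = 59);
translate([89, 89, 194]) cylinder(h = 23, r = 89);


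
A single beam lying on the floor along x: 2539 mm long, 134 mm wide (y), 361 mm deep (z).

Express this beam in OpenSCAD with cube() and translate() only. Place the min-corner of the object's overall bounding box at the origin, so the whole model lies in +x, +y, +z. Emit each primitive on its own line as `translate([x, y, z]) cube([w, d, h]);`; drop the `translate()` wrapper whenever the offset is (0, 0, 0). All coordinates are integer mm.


cube([2539, 134, 361]);


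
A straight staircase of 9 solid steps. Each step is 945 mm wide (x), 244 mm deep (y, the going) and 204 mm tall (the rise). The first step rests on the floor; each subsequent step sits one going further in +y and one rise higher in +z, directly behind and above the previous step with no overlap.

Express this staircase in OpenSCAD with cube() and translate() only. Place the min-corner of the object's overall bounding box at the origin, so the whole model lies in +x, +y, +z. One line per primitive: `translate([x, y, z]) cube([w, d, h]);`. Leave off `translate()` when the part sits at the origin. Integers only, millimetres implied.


cube([945, 244, 204]);
translate([0, 244, 204]) cube([945, 244, 204]);
translate([0, 488, 408]) cube([945, 244, 204]);
translate([0, 732, 612]) cube([945, 244, 204]);
translate([0, 976, 816]) cube([945, 244, 204]);
translate([0, 1220, 1020]) cube([945, 244, 204]);
translate([0, 1464, 1224]) cube([945, 244, 204]);
translate([0, 1708, 1428]) cube([945, 244, 204]);
translate([0, 1952, 1632]) cube([945, 244, 204]);


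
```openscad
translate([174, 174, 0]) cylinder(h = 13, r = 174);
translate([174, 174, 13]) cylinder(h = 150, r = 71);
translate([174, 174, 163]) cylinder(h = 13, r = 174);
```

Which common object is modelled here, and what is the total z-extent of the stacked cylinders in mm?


A spool. The overall height is 176 mm.

Three coaxial cylinders, large–small–large — a spool. Two 13 mm flanges and a 150 mm core give 13 + 150 + 13 = 176 mm.


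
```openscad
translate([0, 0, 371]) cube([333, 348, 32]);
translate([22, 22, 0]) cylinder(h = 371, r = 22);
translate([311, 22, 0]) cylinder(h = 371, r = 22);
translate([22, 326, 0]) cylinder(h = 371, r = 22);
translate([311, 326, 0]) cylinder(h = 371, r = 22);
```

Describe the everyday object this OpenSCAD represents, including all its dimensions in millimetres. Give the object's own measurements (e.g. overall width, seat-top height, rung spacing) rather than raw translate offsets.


A simple wooden stool: a rectangular seat 333 mm (x) by 348 mm (y), 32 mm thick, top face at z = 403 mm, on four round legs, each 44 mm in diameter. The legs rest on z = 0, each leg's axis is inset half a diameter from the nearest pair of seat edges (so the leg's bounding box is flush with the corner).


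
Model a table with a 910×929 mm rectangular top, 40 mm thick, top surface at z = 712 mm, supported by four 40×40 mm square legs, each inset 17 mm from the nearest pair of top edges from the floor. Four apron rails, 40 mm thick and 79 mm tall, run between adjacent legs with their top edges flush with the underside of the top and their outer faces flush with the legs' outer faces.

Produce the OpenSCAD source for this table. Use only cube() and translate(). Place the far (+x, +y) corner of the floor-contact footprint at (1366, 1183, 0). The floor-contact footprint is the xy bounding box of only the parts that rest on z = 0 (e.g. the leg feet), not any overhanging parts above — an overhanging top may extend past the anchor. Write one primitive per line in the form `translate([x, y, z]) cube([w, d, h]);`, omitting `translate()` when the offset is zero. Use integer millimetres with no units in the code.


translate([473, 271, 672]) cube([910, 929, 40]);
translate([490, 288, 0]) cube([40, 40, 672]);
translate([1326, 288, 0]) cube([40, 40, 672]);
translate([490, 1143, 0]) cube([40, 40, 672]);
translate([1326, 1143, 0]) cube([40, 40, 672]);
translate([530, 288, 593]) cube([796, 40, 79]);
translate([530, 1143, 593]) cube([796, 40, 79]);
translate([490, 328, 593]) cube([40, 815, 79]);
translate([1326, 328, 593]) cube([40, 815, 79]);


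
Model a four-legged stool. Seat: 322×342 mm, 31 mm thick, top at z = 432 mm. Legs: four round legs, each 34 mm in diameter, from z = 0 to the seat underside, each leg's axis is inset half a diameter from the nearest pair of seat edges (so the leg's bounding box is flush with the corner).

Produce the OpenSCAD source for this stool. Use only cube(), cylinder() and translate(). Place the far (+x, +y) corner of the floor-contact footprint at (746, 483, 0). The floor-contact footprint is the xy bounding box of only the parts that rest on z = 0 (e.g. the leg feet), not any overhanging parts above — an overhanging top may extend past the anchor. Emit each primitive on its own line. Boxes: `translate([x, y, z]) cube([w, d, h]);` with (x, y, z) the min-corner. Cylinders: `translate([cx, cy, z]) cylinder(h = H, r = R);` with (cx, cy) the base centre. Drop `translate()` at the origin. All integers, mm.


translate([424, 141, 401]) cube([322, 342, 31]);
translate([441, 158, 0]) cylinder(h = 401, r = 17);
translate([729, 158, 0]) cylinder(h = 401, r = 17);
translate([441, 466, 0]) cylinder(h = 401, r = 17);
translate([729, 466, 0]) cylinder(h = 401, r = 17);


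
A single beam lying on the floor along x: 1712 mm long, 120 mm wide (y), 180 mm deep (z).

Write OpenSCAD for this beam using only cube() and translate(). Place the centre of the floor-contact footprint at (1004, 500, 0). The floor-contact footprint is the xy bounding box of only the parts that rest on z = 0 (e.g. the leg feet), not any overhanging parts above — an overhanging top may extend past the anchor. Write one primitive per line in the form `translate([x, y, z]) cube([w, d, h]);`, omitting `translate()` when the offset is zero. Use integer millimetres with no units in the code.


translate([148, 440, 0]) cube([1712, 120, 180]);


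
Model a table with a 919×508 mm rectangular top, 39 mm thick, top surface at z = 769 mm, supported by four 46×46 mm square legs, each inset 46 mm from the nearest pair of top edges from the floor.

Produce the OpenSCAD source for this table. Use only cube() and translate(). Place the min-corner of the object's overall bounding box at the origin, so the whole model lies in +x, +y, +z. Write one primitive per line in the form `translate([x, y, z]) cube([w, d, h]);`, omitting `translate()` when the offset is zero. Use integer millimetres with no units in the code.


// leg_h = 769 - 39 = 730
translate([0, 0, 730]) cube([919, 508, 39]);
translate([46, 46, 0]) cube([46, 46, 730]);
translate([827, 46, 0]) cube([46, 46, 730]);
translate([46, 416, 0]) cube([46, 46, 730]);
translate([827, 416, 0]) cube([46, 46, 730]);


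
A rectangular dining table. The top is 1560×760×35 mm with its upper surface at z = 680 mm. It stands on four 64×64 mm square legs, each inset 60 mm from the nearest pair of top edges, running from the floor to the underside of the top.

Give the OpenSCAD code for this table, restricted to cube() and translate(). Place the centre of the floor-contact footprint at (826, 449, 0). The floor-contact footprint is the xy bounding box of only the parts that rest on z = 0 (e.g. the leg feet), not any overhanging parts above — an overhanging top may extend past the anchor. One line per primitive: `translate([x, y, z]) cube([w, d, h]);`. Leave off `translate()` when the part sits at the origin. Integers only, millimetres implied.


translate([46, 69, 645]) cube([1560, 760, 35]);
translate([106, 129, 0]) cube([64, 64, 645]);
translate([1482, 129, 0]) cube([64, 64, 645]);
translate([106, 705, 0]) cube([64, 64, 645]);
translate([1482, 705, 0]) cube([64, 64, 645]);


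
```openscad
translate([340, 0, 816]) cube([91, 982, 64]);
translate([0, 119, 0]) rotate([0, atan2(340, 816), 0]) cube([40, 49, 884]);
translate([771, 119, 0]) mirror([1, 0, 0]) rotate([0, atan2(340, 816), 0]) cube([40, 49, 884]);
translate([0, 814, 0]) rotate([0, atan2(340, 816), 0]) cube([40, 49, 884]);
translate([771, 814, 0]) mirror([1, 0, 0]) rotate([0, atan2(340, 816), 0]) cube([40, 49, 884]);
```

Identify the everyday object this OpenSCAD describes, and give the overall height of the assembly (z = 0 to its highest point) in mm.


A sawhorse. The overall height is 880 mm.

A beam across two mirrored pairs of raked legs — a sawhorse. The beam's underside is at z = 816 (matching the legs' vertical rise in atan2(340, 816)) and the beam is 64 mm tall, so its top is at 816 + 64 = 880 mm. The raked legs top out at the beam's underside, so that is the highest point.


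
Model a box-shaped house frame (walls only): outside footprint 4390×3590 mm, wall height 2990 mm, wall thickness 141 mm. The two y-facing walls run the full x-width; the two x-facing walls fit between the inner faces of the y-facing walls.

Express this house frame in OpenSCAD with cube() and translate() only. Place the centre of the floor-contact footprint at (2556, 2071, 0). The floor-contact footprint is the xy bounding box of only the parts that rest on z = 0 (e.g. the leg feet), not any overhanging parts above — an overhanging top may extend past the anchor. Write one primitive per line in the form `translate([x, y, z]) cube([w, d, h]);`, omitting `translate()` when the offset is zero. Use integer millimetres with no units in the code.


translate([361, 276, 0]) cube([4390, 141, 2990]);
translate([361, 3725, 0]) cube([4390, 141, 2990]);
translate([361, 417, 0]) cube([141, 3308, 2990]);
translate([4610, 417, 0]) cube([141, 3308, 2990]);


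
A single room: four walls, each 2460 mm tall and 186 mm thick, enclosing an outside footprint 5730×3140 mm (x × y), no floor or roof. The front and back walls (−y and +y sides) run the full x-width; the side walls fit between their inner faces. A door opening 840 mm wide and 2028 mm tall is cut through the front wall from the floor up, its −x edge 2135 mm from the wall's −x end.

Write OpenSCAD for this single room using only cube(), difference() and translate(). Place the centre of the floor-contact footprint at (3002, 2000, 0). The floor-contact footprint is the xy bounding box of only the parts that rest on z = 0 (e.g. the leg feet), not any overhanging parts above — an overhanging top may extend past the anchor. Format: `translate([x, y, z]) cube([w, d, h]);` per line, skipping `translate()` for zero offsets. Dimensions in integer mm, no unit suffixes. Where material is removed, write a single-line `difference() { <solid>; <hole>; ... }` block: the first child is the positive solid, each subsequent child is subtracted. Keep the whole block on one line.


difference() { translate([137, 430, 0]) cube([5730, 186, 2460]); translate([2272, 430, 0]) cube([840, 186, 2028]); }
translate([137, 3384, 0]) cube([5730, 186, 2460]);
translate([137, 616, 0]) cube([186, 2768, 2460]);
translate([5681, 616, 0]) cube([186, 2768, 2460]);


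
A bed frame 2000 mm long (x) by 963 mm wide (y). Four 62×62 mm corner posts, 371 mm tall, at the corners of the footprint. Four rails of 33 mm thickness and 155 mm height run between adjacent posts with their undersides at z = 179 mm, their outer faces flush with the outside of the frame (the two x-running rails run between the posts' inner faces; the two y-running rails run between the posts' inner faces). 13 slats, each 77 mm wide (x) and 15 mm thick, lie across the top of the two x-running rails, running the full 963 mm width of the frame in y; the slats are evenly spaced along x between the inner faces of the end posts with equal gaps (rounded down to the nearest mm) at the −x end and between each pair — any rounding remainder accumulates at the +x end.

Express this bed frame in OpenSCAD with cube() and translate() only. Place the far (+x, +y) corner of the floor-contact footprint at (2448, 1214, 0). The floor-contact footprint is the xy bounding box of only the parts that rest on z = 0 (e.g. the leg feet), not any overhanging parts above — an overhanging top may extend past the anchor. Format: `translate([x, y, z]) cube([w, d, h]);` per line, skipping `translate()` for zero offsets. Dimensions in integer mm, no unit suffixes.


translate([448, 251, 0]) cube([62, 62, 371]);
translate([448, 1152, 0]) cube([62, 62, 371]);
translate([2386, 251, 0]) cube([62, 62, 371]);
translate([2386, 1152, 0]) cube([62, 62, 371]);
translate([510, 251, 179]) cube([1876, 33, 155]);
translate([510, 1181, 179]) cube([1876, 33, 155]);
translate([448, 313, 179]) cube([33, 839, 155]);
translate([2415, 313, 179]) cube([33, 839, 155]);
translate([572, 251, 334]) cube([77, 963, 15]);
translate([711, 251, 334]) cube([77, 963, 15]);
translate([850, 251, 334]) cube([77, 963, 15]);
translate([989, 251, 334]) cube([77, 963, 15]);
translate([1128, 251, 334]) cube([77, 963, 15]);
translate([1267, 251, 334]) cube([77, 963, 15]);
translate([1406, 251, 334]) cube([77, 963, 15]);
translate([1545, 251, 334]) cube([77, 963, 15]);
translate([1684, 251, 334]) cube([77, 963, 15]);
translate([1823, 251, 334]) cube([77, 963, 15]);
translate([1962, 251, 334]) cube([77, 963, 15]);
translate([2101, 251, 334]) cube([77, 963, 15]);
translate([2240, 251, 334]) cube([77, 963, 15]);


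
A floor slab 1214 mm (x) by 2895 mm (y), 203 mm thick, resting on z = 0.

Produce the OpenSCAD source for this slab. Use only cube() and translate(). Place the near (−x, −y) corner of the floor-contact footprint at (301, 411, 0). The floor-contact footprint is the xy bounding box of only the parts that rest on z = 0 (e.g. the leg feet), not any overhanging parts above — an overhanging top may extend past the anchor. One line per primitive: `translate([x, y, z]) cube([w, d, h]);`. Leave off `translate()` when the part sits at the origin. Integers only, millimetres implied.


translate([301, 411, 0]) cube([1214, 2895, 203]);


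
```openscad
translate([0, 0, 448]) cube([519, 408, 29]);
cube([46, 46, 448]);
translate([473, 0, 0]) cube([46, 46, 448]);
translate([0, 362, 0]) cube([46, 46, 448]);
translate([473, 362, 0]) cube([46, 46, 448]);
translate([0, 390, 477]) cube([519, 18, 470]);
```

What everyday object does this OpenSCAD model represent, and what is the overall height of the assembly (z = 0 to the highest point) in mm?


A chair. The overall height is 947 mm.

A slab on four corner posts with a tall panel at the back — a chair. The seat slab sits at z = 448 with thickness 29, and the 470 mm backrest starts at the seat top, so the overall height is 448 + 29 + 470 = 947 mm.


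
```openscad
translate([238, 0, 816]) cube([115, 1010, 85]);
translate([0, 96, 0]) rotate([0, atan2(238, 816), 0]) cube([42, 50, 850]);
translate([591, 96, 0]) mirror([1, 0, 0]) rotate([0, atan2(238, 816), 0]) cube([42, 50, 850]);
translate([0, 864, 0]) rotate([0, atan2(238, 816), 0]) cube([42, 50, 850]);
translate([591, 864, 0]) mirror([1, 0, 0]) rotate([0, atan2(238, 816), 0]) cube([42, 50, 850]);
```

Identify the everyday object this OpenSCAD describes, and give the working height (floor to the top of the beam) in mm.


A sawhorse. The overall height is 901 mm.

A beam across two mirrored pairs of raked legs — a sawhorse. The beam's underside is at z = 816 (matching the legs' vertical rise in atan2(238, 816)) and the beam is 85 mm tall, so its top is at 816 + 85 = 901 mm. The raked legs top out at the beam's underside, so that is the highest point.


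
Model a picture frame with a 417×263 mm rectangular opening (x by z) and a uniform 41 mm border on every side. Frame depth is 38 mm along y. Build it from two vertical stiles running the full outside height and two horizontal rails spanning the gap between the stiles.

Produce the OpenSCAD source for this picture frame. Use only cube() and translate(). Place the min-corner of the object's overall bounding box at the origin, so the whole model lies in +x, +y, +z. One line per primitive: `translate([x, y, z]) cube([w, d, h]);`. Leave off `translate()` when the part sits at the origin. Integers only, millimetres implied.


cube([41, 38, 345]);
translate([458, 0, 0]) cube([41, 38, 345]);
translate([41, 0, 0]) cube([417, 38, 41]);
translate([41, 0, 304]) cube([417, 38, 41]);


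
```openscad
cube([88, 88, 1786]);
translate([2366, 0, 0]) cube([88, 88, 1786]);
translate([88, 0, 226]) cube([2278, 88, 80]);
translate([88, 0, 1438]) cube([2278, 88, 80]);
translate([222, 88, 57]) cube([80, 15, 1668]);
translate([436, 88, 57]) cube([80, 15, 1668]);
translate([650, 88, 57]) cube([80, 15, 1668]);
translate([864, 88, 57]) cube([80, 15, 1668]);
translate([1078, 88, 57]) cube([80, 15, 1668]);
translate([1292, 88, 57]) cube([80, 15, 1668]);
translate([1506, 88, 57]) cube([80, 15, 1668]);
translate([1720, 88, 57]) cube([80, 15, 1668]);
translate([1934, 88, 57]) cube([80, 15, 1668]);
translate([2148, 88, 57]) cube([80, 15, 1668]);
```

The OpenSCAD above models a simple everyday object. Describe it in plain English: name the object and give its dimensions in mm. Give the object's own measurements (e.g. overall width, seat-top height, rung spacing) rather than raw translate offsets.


A fence section. Two 88×88 mm posts, 1786 mm tall, stand on the floor with a clear span of 2278 mm between their inner faces. Two horizontal rails of 88×80 mm section span the gap between the posts with their undersides at z = 226 mm and z = 1438 mm, flush with the posts' −y face. 10 pickets, each 80 mm wide, 15 mm thick and 1668 mm tall, are fixed to the +y face of the rails with their bottoms at z = 57 mm, spaced across the span with a 134 mm gap after the −x post and between neighbouring pickets, with 138 mm left before the +x post.


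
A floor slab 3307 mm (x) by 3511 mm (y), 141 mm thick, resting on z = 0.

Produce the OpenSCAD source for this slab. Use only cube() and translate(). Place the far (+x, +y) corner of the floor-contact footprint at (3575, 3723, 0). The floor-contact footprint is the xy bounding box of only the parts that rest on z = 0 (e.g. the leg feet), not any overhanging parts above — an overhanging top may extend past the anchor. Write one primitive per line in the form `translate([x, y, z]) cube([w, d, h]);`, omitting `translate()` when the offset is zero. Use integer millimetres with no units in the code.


translate([268, 212, 0]) cube([3307, 3511, 141]);


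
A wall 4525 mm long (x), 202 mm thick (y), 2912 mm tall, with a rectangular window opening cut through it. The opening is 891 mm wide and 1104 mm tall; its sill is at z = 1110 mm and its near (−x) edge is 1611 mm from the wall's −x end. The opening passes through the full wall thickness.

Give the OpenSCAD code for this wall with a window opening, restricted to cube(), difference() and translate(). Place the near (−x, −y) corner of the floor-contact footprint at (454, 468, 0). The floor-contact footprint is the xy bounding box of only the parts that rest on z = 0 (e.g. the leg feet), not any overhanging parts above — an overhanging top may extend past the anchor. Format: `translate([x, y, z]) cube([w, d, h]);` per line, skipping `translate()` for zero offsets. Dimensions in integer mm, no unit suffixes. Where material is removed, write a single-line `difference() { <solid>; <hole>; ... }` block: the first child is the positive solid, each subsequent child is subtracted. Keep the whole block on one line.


difference() { translate([454, 468, 0]) cube([4525, 202, 2912]); translate([2065, 468, 1110]) cube([891, 202, 1104]); }


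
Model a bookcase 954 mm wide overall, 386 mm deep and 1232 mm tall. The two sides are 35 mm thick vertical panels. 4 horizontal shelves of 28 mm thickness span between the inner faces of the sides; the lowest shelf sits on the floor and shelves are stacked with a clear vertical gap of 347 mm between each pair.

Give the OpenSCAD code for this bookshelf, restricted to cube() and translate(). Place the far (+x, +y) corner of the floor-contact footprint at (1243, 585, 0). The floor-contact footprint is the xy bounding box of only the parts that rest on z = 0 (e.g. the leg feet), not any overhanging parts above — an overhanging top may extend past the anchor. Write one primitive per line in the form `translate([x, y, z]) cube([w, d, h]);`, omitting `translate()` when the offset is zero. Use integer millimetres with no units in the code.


translate([289, 199, 0]) cube([35, 386, 1232]);
translate([1208, 199, 0]) cube([35, 386, 1232]);
translate([324, 199, 0]) cube([884, 386, 28]);
translate([324, 199, 375]) cube([884, 386, 28]);
translate([324, 199, 750]) cube([884, 386, 28]);
translate([324, 199, 1125]) cube([884, 386, 28]);


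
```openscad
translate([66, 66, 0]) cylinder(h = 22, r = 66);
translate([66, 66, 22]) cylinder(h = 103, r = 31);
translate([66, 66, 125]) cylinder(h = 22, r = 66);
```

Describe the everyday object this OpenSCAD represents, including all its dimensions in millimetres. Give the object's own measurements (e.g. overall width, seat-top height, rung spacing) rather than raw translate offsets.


A spool: two coaxial disc flanges of radius 66 mm and thickness 22 mm, joined by a core cylinder of radius 31 mm and height 103 mm. The lower flange rests on z = 0 and the three cylinders share a vertical axis.


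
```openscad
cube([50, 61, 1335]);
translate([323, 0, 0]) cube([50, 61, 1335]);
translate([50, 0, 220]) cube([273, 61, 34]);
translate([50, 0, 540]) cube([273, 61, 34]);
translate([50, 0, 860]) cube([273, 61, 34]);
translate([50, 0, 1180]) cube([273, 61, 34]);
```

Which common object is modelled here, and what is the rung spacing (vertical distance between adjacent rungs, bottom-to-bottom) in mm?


A ladder. The rung spacing is 320 mm.

Two tall 50×61 posts with 4 short bars between them — a ladder. Adjacent rungs sit at z = 220 and z = 540, so the spacing is 540 − 220 = 320 mm.


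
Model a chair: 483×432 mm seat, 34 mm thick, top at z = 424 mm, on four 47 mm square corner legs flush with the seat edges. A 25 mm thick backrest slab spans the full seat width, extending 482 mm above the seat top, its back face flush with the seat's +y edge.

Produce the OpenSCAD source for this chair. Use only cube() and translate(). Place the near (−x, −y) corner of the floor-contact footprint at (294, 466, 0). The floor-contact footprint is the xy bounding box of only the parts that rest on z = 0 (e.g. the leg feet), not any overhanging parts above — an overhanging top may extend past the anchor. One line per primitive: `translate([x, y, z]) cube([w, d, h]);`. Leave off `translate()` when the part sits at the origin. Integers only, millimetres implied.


translate([294, 466, 390]) cube([483, 432, 34]);
translate([294, 466, 0]) cube([47, 47, 390]);
translate([730, 466, 0]) cube([47, 47, 390]);
translate([294, 851, 0]) cube([47, 47, 390]);
translate([730, 851, 0]) cube([47, 47, 390]);
translate([294, 873, 424]) cube([483, 25, 482]);


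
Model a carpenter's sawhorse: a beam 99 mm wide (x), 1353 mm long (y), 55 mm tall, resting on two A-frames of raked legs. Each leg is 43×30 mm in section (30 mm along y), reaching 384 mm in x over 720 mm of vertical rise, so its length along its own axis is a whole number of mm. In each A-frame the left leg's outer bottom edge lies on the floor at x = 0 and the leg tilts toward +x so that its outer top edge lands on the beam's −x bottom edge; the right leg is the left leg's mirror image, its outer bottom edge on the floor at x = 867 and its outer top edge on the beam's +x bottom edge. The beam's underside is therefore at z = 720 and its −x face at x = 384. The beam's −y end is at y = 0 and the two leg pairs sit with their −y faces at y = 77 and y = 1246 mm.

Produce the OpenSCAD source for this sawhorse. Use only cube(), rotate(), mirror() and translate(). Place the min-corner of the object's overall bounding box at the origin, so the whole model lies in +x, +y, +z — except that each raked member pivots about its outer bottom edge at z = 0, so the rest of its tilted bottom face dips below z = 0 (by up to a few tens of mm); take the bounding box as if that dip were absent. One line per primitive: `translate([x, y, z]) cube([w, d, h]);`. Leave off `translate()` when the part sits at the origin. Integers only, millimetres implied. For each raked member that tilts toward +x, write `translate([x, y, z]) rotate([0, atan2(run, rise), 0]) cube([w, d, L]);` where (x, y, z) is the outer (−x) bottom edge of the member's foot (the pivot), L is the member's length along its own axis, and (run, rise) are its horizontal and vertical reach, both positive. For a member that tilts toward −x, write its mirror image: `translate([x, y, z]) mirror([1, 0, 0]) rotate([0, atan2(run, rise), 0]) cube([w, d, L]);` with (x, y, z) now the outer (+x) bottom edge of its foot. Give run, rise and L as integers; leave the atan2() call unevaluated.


translate([384, 0, 720]) cube([99, 1353, 55]);
translate([0, 77, 0]) rotate([0, atan2(384, 720), 0]) cube([43, 30, 816]);
translate([867, 77, 0]) mirror([1, 0, 0]) rotate([0, atan2(384, 720), 0]) cube([43, 30, 816]);
translate([0, 1246, 0]) rotate([0, atan2(384, 720), 0]) cube([43, 30, 816]);
translate([867, 1246, 0]) mirror([1, 0, 0]) rotate([0, atan2(384, 720), 0]) cube([43, 30, 816]);


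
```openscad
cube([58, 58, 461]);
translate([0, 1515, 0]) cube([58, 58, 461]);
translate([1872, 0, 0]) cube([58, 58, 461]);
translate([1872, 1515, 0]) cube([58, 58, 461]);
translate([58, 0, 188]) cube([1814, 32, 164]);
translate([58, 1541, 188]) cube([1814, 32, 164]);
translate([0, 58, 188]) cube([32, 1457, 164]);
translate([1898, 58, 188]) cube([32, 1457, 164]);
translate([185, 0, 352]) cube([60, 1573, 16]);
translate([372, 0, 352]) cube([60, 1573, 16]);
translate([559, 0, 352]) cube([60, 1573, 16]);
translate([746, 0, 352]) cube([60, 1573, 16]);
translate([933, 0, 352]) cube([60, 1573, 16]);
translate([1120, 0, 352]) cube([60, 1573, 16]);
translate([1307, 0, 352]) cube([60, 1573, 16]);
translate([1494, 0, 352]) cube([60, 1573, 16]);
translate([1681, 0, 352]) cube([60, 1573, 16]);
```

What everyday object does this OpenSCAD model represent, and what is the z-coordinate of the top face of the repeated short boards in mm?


A bed frame. The slat-top height is 368 mm.

Four posts, four rails, and a row of slats — a bed frame. Slats sit on the rails at z = 188 + 164 = 352; with slat thickness 16, the top is 368 mm.


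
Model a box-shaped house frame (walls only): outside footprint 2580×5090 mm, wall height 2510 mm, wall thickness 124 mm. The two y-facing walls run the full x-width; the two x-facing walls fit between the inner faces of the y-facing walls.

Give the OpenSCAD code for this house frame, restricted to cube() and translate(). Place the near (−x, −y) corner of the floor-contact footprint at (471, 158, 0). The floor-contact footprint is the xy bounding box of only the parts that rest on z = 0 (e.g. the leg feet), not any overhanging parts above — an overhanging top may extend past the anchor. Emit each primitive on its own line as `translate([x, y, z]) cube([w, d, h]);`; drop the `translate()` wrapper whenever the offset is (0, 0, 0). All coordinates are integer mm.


translate([471, 158, 0]) cube([2580, 124, 2510]);
translate([471, 5124, 0]) cube([2580, 124, 2510]);
translate([471, 282, 0]) cube([124, 4842, 2510]);
translate([2927, 282, 0]) cube([124, 4842, 2510]);


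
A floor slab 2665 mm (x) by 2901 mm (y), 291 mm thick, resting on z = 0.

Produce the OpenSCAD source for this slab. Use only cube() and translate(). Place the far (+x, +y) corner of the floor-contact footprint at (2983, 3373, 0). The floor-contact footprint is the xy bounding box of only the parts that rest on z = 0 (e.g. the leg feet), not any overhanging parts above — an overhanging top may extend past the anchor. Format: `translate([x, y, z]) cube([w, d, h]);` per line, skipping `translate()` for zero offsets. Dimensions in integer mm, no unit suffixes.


translate([318, 472, 0]) cube([2665, 2901, 291]);


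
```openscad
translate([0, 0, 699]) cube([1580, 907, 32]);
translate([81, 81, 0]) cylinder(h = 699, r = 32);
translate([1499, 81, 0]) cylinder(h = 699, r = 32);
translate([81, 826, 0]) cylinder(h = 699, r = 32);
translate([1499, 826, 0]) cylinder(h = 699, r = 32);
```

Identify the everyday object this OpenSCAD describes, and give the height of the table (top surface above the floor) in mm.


A table. The table height is 731 mm.

A 1580×907×32 slab sits at z = 699 on four Ø64 mm round legs — a table. The top surface is at 699 + 32 = 731 mm.


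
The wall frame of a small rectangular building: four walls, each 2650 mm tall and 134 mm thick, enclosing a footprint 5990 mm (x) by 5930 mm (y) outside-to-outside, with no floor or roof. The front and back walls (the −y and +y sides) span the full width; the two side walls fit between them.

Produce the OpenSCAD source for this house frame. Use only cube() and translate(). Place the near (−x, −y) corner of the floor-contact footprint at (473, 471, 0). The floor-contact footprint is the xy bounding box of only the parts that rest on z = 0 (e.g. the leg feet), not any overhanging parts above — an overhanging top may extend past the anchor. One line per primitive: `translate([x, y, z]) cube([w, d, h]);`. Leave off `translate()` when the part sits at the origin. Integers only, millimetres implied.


translate([473, 471, 0]) cube([5990, 134, 2650]);
translate([473, 6267, 0]) cube([5990, 134, 2650]);
translate([473, 605, 0]) cube([134, 5662, 2650]);
translate([6329, 605, 0]) cube([134, 5662, 2650]);


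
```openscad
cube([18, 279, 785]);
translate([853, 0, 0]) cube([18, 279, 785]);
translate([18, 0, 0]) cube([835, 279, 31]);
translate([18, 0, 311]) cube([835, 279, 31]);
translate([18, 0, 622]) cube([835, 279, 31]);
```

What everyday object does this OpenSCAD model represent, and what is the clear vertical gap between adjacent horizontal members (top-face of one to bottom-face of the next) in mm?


A bookshelf. The clear shelf gap is 280 mm.

Two tall side panels with 3 horizontal boards between them — a bookshelf. The first two shelf undersides are at z = 0 and z = 311; with shelf thickness 31, the clear gap is 311 − 0 − 31 = 280 mm.


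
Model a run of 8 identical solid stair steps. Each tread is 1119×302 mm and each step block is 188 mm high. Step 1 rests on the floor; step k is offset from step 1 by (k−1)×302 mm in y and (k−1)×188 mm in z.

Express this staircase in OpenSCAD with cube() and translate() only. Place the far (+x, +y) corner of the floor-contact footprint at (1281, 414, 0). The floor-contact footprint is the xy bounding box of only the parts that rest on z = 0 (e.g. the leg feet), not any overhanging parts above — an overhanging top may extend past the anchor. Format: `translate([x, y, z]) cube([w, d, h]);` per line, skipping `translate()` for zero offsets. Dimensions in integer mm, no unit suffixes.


translate([162, 112, 0]) cube([1119, 302, 188]);
translate([162, 414, 188]) cube([1119, 302, 188]);
translate([162, 716, 376]) cube([1119, 302, 188]);
translate([162, 1018, 564]) cube([1119, 302, 188]);
translate([162, 1320, 752]) cube([1119, 302, 188]);
translate([162, 1622, 940]) cube([1119, 302, 188]);
translate([162, 1924, 1128]) cube([1119, 302, 188]);
translate([162, 2226, 1316]) cube([1119, 302, 188]);


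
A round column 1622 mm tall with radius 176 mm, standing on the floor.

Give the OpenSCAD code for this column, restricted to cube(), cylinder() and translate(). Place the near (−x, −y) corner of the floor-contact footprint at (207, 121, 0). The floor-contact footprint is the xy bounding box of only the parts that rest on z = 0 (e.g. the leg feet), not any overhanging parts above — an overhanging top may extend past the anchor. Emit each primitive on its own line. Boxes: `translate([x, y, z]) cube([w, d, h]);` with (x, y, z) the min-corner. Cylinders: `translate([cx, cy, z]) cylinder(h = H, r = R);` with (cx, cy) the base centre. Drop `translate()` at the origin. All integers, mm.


translate([383, 297, 0]) cylinder(h = 1622, r = 176);


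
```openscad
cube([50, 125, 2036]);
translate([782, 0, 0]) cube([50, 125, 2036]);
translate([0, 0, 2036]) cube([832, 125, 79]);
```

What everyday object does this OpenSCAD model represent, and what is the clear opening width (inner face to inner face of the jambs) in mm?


A door frame. The clear opening width is 732 mm.

Two 2036 mm tall posts with a header on top — a door frame. The left jamb is 50 mm wide at x = 0; the right jamb starts at x = 782. The clear opening is 782 − 50 = 732 mm.


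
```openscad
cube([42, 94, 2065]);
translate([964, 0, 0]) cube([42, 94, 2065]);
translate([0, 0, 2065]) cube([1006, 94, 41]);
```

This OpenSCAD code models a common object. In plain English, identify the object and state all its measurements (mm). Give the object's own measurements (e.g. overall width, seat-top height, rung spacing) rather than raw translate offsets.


A door frame. The clear opening is 922 mm wide and 2065 mm high. Two 42 mm wide jambs, 94 mm deep, stand either side of the opening from the floor to the top of the opening. A 41 mm thick head sits across the top of both jambs, spanning the full outside width of the frame.


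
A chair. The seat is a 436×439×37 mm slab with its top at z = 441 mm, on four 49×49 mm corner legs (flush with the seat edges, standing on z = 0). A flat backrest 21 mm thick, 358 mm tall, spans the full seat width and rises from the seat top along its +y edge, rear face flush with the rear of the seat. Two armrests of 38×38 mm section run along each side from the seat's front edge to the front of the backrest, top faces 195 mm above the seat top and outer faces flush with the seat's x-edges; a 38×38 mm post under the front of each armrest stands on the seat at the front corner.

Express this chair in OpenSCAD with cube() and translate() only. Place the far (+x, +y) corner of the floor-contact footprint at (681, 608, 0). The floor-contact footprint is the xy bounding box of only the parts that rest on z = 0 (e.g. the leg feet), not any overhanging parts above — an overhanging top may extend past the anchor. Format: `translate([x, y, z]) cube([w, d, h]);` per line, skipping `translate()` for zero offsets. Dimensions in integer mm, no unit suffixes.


// leg_h = 441 - 37 = 404
// arm post h = 195 - 38 = 157
translate([245, 169, 404]) cube([436, 439, 37]);
translate([245, 169, 0]) cube([49, 49, 404]);
translate([632, 169, 0]) cube([49, 49, 404]);
translate([245, 559, 0]) cube([49, 49, 404]);
translate([632, 559, 0]) cube([49, 49, 404]);
translate([245, 587, 441]) cube([436, 21, 358]);
translate([245, 169, 598]) cube([38, 418, 38]);
translate([643, 169, 598]) cube([38, 418, 38]);
translate([245, 169, 441]) cube([38, 38, 157]);
translate([643, 169, 441]) cube([38, 38, 157]);


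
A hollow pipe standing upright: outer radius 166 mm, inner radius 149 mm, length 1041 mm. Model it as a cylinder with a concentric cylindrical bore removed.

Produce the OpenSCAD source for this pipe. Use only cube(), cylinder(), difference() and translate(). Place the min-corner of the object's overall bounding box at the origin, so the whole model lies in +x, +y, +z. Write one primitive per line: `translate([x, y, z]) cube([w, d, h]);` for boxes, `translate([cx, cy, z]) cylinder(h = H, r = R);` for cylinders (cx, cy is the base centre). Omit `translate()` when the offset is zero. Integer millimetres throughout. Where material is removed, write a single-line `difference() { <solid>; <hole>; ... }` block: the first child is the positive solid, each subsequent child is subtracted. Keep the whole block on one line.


difference() { translate([166, 166, 0]) cylinder(h = 1041, r = 166); translate([166, 166, 0]) cylinder(h = 1041, r = 149); }
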